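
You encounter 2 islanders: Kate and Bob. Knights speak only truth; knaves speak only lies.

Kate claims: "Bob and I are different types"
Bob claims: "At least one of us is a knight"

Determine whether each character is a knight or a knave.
Kate is a knave.
Bob is a knave.

Verification:
- Kate (knave) says "Bob and I are different types" - this is FALSE (a lie) because Kate is a knave and Bob is a knave.
- Bob (knave) says "At least one of us is a knight" - this is FALSE (a lie) because no one is a knight.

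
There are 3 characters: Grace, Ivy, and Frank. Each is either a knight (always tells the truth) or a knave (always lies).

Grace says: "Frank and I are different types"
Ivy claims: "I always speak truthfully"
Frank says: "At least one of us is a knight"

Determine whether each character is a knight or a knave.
Grace is a knave.
Ivy is a knave.
Frank is a knave.

Verification:
- Grace (knave) says "Frank and I are different types" - this is FALSE (a lie) because Grace is a knave and Frank is a knave.
- Ivy (knave) says "I always speak truthfully" - this is FALSE (a lie) because Ivy is a knave.
- Frank (knave) says "At least one of us is a knight" - this is FALSE (a lie) because no one is a knight.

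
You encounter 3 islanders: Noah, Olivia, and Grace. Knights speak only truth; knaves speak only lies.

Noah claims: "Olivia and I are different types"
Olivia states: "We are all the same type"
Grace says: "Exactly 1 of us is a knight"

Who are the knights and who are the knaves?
Noah is a knave.
Olivia is a knave.
Grace is a knight.

Verification:
- Noah (knave) says "Olivia and I are different types" - this is FALSE (a lie) because Noah is a knave and Olivia is a knave.
- Olivia (knave) says "We are all the same type" - this is FALSE (a lie) because Grace is a knight and Noah and Olivia are knaves.
- Grace (knight) says "Exactly 1 of us is a knight" - this is TRUE because there are 1 knights.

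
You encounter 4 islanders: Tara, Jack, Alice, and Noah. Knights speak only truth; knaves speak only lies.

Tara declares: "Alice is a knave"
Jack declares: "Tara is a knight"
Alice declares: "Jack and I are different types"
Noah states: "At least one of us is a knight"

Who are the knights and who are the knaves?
Tara is a knave.
Jack is a knave.
Alice is a knight.
Noah is a knight.

Verification:
- Tara (knave) says "Alice is a knave" - this is FALSE (a lie) because Alice is a knight.
- Jack (knave) says "Tara is a knight" - this is FALSE (a lie) because Tara is a knave.
- Alice (knight) says "Jack and I are different types" - this is TRUE because Alice is a knight and Jack is a knave.
- Noah (knight) says "At least one of us is a knight" - this is TRUE because Alice and Noah are knights.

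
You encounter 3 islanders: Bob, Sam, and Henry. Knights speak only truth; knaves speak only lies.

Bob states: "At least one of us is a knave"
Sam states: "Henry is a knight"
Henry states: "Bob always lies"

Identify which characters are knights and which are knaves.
Bob is a knight.
Sam is a knave.
Henry is a knave.

Verification:
- Bob (knight) says "At least one of us is a knave" - this is TRUE because Sam and Henry are knaves.
- Sam (knave) says "Henry is a knight" - this is FALSE (a lie) because Henry is a knave.
- Henry (knave) says "Bob always lies" - this is FALSE (a lie) because Bob is a knight.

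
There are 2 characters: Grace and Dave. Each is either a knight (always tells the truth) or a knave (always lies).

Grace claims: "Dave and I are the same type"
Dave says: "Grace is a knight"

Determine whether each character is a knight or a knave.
Grace is a knight.
Dave is a knight.

Verification:
- Grace (knight) says "Dave and I are the same type" - this is TRUE because Grace is a knight and Dave is a knight.
- Dave (knight) says "Grace is a knight" - this is TRUE because Grace is a knight.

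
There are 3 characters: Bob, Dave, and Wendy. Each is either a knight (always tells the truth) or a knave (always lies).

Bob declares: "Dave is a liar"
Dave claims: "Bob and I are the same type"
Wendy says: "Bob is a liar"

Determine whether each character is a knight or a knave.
Bob is a knight.
Dave is a knave.
Wendy is a knave.

Verification:
- Bob (knight) says "Dave is a liar" - this is TRUE because Dave is a knave.
- Dave (knave) says "Bob and I are the same type" - this is FALSE (a lie) because Dave is a knave and Bob is a knight.
- Wendy (knave) says "Bob is a liar" - this is FALSE (a lie) because Bob is a knight.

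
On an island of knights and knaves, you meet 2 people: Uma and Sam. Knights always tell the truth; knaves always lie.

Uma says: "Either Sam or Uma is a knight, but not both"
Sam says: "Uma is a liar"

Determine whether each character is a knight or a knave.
Uma is a knight.
Sam is a knave.

Verification:
- Uma (knight) says "Either Sam or Uma is a knight, but not both" - this is TRUE because Sam is a knave and Uma is a knight.
- Sam (knave) says "Uma is a liar" - this is FALSE (a lie) because Uma is a knight.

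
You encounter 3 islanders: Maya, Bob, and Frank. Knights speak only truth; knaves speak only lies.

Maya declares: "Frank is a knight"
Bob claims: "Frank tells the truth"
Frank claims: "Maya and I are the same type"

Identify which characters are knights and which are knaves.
Maya is a knight.
Bob is a knight.
Frank is a knight.

Verification:
- Maya (knight) says "Frank is a knight" - this is TRUE because Frank is a knight.
- Bob (knight) says "Frank tells the truth" - this is TRUE because Frank is a knight.
- Frank (knight) says "Maya and I are the same type" - this is TRUE because Frank is a knight and Maya is a knight.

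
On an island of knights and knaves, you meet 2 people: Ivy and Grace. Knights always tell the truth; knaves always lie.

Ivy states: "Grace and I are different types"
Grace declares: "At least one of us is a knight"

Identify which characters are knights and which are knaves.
Ivy is a knave.
Grace is a knave.

Verification:
- Ivy (knave) says "Grace and I are different types" - this is FALSE (a lie) because Ivy is a knave and Grace is a knave.
- Grace (knave) says "At least one of us is a knight" - this is FALSE (a lie) because no one is a knight.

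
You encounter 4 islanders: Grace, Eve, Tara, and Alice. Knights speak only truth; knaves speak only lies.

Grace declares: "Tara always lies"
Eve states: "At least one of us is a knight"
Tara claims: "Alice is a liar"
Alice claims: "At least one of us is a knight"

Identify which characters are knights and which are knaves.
Grace is a knight.
Eve is a knight.
Tara is a knave.
Alice is a knight.

Verification:
- Grace (knight) says "Tara always lies" - this is TRUE because Tara is a knave.
- Eve (knight) says "At least one of us is a knight" - this is TRUE because Grace, Eve, and Alice are knights.
- Tara (knave) says "Alice is a liar" - this is FALSE (a lie) because Alice is a knight.
- Alice (knight) says "At least one of us is a knight" - this is TRUE because Grace, Eve, and Alice are knights.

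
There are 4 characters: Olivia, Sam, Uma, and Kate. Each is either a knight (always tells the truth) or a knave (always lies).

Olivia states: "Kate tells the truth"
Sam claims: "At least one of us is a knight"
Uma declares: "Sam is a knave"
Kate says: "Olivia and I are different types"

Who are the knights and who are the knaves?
Olivia is a knave.
Sam is a knight.
Uma is a knave.
Kate is a knave.

Verification:
- Olivia (knave) says "Kate tells the truth" - this is FALSE (a lie) because Kate is a knave.
- Sam (knight) says "At least one of us is a knight" - this is TRUE because Sam is a knight.
- Uma (knave) says "Sam is a knave" - this is FALSE (a lie) because Sam is a knight.
- Kate (knave) says "Olivia and I are different types" - this is FALSE (a lie) because Kate is a knave and Olivia is a knave.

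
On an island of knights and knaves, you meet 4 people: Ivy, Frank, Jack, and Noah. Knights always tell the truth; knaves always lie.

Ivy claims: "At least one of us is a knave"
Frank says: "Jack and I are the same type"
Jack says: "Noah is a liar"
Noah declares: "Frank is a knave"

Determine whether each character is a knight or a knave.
Ivy is a knight.
Frank is a knight.
Jack is a knight.
Noah is a knave.

Verification:
- Ivy (knight) says "At least one of us is a knave" - this is TRUE because Noah is a knave.
- Frank (knight) says "Jack and I are the same type" - this is TRUE because Frank is a knight and Jack is a knight.
- Jack (knight) says "Noah is a liar" - this is TRUE because Noah is a knave.
- Noah (knave) says "Frank is a knave" - this is FALSE (a lie) because Frank is a knight.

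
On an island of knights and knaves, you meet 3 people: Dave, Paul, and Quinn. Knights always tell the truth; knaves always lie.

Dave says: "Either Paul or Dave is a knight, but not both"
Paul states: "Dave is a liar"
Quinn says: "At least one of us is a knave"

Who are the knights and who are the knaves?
Dave is a knight.
Paul is a knave.
Quinn is a knight.

Verification:
- Dave (knight) says "Either Paul or Dave is a knight, but not both" - this is TRUE because Paul is a knave and Dave is a knight.
- Paul (knave) says "Dave is a liar" - this is FALSE (a lie) because Dave is a knight.
- Quinn (knight) says "At least one of us is a knave" - this is TRUE because Paul is a knave.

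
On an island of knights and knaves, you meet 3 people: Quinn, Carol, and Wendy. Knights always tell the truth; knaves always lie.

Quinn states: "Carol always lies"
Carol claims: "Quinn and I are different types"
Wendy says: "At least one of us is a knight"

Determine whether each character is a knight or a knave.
Quinn is a knave.
Carol is a knight.
Wendy is a knight.

Verification:
- Quinn (knave) says "Carol always lies" - this is FALSE (a lie) because Carol is a knight.
- Carol (knight) says "Quinn and I are different types" - this is TRUE because Carol is a knight and Quinn is a knave.
- Wendy (knight) says "At least one of us is a knight" - this is TRUE because Carol and Wendy are knights.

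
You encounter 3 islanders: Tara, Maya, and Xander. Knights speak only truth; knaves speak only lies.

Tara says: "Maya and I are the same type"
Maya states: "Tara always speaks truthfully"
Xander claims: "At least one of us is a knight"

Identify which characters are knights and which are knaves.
Tara is a knight.
Maya is a knight.
Xander is a knight.

Verification:
- Tara (knight) says "Maya and I are the same type" - this is TRUE because Tara is a knight and Maya is a knight.
- Maya (knight) says "Tara always speaks truthfully" - this is TRUE because Tara is a knight.
- Xander (knight) says "At least one of us is a knight" - this is TRUE because Tara, Maya, and Xander are knights.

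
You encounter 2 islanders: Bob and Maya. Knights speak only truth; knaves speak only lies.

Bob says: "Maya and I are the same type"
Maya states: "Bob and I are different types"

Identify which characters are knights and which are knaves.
Bob is a knave.
Maya is a knight.

Verification:
- Bob (knave) says "Maya and I are the same type" - this is FALSE (a lie) because Bob is a knave and Maya is a knight.
- Maya (knight) says "Bob and I are different types" - this is TRUE because Maya is a knight and Bob is a knave.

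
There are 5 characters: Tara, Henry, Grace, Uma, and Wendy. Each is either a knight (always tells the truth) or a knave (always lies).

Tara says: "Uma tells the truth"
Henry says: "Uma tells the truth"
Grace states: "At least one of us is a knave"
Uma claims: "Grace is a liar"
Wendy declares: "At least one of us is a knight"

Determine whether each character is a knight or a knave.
Tara is a knave.
Henry is a knave.
Grace is a knight.
Uma is a knave.
Wendy is a knight.

Verification:
- Tara (knave) says "Uma tells the truth" - this is FALSE (a lie) because Uma is a knave.
- Henry (knave) says "Uma tells the truth" - this is FALSE (a lie) because Uma is a knave.
- Grace (knight) says "At least one of us is a knave" - this is TRUE because Tara, Henry, and Uma are knaves.
- Uma (knave) says "Grace is a liar" - this is FALSE (a lie) because Grace is a knight.
- Wendy (knight) says "At least one of us is a knight" - this is TRUE because Grace and Wendy are knights.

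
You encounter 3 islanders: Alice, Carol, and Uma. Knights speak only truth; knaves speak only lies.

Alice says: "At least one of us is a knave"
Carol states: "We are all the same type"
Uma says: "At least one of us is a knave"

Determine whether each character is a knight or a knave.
Alice is a knight.
Carol is a knave.
Uma is a knight.

Verification:
- Alice (knight) says "At least one of us is a knave" - this is TRUE because Carol is a knave.
- Carol (knave) says "We are all the same type" - this is FALSE (a lie) because Alice and Uma are knights and Carol is a knave.
- Uma (knight) says "At least one of us is a knave" - this is TRUE because Carol is a knave.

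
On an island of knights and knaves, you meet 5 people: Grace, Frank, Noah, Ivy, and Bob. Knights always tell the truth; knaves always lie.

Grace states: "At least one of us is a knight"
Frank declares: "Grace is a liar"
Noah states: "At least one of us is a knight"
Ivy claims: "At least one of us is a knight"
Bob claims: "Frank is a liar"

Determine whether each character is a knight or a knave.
Grace is a knight.
Frank is a knave.
Noah is a knight.
Ivy is a knight.
Bob is a knight.

Verification:
- Grace (knight) says "At least one of us is a knight" - this is TRUE because Grace, Noah, Ivy, and Bob are knights.
- Frank (knave) says "Grace is a liar" - this is FALSE (a lie) because Grace is a knight.
- Noah (knight) says "At least one of us is a knight" - this is TRUE because Grace, Noah, Ivy, and Bob are knights.
- Ivy (knight) says "At least one of us is a knight" - this is TRUE because Grace, Noah, Ivy, and Bob are knights.
- Bob (knight) says "Frank is a liar" - this is TRUE because Frank is a knave.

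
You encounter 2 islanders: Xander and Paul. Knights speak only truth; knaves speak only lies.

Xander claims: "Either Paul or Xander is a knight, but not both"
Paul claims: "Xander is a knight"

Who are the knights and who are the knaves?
Xander is a knave.
Paul is a knave.

Verification:
- Xander (knave) says "Either Paul or Xander is a knight, but not both" - this is FALSE (a lie) because Paul is a knave and Xander is a knave.
- Paul (knave) says "Xander is a knight" - this is FALSE (a lie) because Xander is a knave.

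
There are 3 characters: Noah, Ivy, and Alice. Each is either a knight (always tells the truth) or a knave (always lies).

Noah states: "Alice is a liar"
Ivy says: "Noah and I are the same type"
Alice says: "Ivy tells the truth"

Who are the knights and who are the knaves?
Noah is a knight.
Ivy is a knave.
Alice is a knave.

Verification:
- Noah (knight) says "Alice is a liar" - this is TRUE because Alice is a knave.
- Ivy (knave) says "Noah and I are the same type" - this is FALSE (a lie) because Ivy is a knave and Noah is a knight.
- Alice (knave) says "Ivy tells the truth" - this is FALSE (a lie) because Ivy is a knave.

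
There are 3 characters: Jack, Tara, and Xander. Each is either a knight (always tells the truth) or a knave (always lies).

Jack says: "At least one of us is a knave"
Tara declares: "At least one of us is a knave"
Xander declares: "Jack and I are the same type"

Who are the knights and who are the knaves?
Jack is a knight.
Tara is a knight.
Xander is a knave.

Verification:
- Jack (knight) says "At least one of us is a knave" - this is TRUE because Xander is a knave.
- Tara (knight) says "At least one of us is a knave" - this is TRUE because Xander is a knave.
- Xander (knave) says "Jack and I are the same type" - this is FALSE (a lie) because Xander is a knave and Jack is a knight.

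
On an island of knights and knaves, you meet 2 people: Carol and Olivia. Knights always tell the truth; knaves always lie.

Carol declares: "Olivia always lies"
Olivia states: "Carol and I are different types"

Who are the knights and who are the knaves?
Carol is a knave.
Olivia is a knight.

Verification:
- Carol (knave) says "Olivia always lies" - this is FALSE (a lie) because Olivia is a knight.
- Olivia (knight) says "Carol and I are different types" - this is TRUE because Olivia is a knight and Carol is a knave.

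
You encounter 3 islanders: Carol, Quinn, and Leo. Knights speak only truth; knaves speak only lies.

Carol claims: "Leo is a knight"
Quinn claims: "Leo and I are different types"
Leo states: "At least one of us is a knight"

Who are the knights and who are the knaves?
Carol is a knave.
Quinn is a knave.
Leo is a knave.

Verification:
- Carol (knave) says "Leo is a knight" - this is FALSE (a lie) because Leo is a knave.
- Quinn (knave) says "Leo and I are different types" - this is FALSE (a lie) because Quinn is a knave and Leo is a knave.
- Leo (knave) says "At least one of us is a knight" - this is FALSE (a lie) because no one is a knight.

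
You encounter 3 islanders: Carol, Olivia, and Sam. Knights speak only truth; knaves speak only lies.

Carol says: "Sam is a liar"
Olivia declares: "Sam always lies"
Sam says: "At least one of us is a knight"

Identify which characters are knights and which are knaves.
Carol is a knave.
Olivia is a knave.
Sam is a knight.

Verification:
- Carol (knave) says "Sam is a liar" - this is FALSE (a lie) because Sam is a knight.
- Olivia (knave) says "Sam always lies" - this is FALSE (a lie) because Sam is a knight.
- Sam (knight) says "At least one of us is a knight" - this is TRUE because Sam is a knight.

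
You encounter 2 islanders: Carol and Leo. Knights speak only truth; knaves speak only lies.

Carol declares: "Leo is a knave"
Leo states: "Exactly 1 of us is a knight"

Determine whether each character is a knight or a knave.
Carol is a knave.
Leo is a knight.

Verification:
- Carol (knave) says "Leo is a knave" - this is FALSE (a lie) because Leo is a knight.
- Leo (knight) says "Exactly 1 of us is a knight" - this is TRUE because there are 1 knights.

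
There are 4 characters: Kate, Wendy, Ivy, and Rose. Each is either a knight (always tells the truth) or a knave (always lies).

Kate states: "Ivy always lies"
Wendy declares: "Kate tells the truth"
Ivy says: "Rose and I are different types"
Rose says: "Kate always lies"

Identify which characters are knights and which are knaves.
Kate is a knight.
Wendy is a knight.
Ivy is a knave.
Rose is a knave.

Verification:
- Kate (knight) says "Ivy always lies" - this is TRUE because Ivy is a knave.
- Wendy (knight) says "Kate tells the truth" - this is TRUE because Kate is a knight.
- Ivy (knave) says "Rose and I are different types" - this is FALSE (a lie) because Ivy is a knave and Rose is a knave.
- Rose (knave) says "Kate always lies" - this is FALSE (a lie) because Kate is a knight.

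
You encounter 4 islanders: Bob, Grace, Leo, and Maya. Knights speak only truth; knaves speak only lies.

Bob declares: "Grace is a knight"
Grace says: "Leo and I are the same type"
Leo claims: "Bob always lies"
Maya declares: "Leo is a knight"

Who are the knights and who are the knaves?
Bob is a knave.
Grace is a knave.
Leo is a knight.
Maya is a knight.

Verification:
- Bob (knave) says "Grace is a knight" - this is FALSE (a lie) because Grace is a knave.
- Grace (knave) says "Leo and I are the same type" - this is FALSE (a lie) because Grace is a knave and Leo is a knight.
- Leo (knight) says "Bob always lies" - this is TRUE because Bob is a knave.
- Maya (knight) says "Leo is a knight" - this is TRUE because Leo is a knight.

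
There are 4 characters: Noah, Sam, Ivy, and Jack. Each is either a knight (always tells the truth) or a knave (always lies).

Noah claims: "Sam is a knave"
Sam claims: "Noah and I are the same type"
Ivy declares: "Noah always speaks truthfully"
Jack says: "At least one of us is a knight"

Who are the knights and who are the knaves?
Noah is a knight.
Sam is a knave.
Ivy is a knight.
Jack is a knight.

Verification:
- Noah (knight) says "Sam is a knave" - this is TRUE because Sam is a knave.
- Sam (knave) says "Noah and I are the same type" - this is FALSE (a lie) because Sam is a knave and Noah is a knight.
- Ivy (knight) says "Noah always speaks truthfully" - this is TRUE because Noah is a knight.
- Jack (knight) says "At least one of us is a knight" - this is TRUE because Noah, Ivy, and Jack are knights.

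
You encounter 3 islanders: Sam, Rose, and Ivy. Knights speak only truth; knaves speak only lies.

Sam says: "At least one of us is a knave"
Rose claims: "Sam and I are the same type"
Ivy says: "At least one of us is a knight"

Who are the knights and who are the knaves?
Sam is a knight.
Rose is a knave.
Ivy is a knight.

Verification:
- Sam (knight) says "At least one of us is a knave" - this is TRUE because Rose is a knave.
- Rose (knave) says "Sam and I are the same type" - this is FALSE (a lie) because Rose is a knave and Sam is a knight.
- Ivy (knight) says "At least one of us is a knight" - this is TRUE because Sam and Ivy are knights.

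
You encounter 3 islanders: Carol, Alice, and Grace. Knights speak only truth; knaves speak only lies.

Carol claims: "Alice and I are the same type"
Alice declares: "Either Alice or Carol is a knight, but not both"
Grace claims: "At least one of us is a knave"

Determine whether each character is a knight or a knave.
Carol is a knave.
Alice is a knight.
Grace is a knight.

Verification:
- Carol (knave) says "Alice and I are the same type" - this is FALSE (a lie) because Carol is a knave and Alice is a knight.
- Alice (knight) says "Either Alice or Carol is a knight, but not both" - this is TRUE because Alice is a knight and Carol is a knave.
- Grace (knight) says "At least one of us is a knave" - this is TRUE because Carol is a knave.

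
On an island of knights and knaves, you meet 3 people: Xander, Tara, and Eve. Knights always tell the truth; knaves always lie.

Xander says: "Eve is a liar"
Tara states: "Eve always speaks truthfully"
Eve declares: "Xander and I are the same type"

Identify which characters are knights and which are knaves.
Xander is a knight.
Tara is a knave.
Eve is a knave.

Verification:
- Xander (knight) says "Eve is a liar" - this is TRUE because Eve is a knave.
- Tara (knave) says "Eve always speaks truthfully" - this is FALSE (a lie) because Eve is a knave.
- Eve (knave) says "Xander and I are the same type" - this is FALSE (a lie) because Eve is a knave and Xander is a knight.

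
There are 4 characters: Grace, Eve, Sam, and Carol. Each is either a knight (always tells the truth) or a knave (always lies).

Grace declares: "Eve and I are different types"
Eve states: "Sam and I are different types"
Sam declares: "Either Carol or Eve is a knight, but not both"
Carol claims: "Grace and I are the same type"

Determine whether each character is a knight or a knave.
Grace is a knight.
Eve is a knave.
Sam is a knave.
Carol is a knave.

Verification:
- Grace (knight) says "Eve and I are different types" - this is TRUE because Grace is a knight and Eve is a knave.
- Eve (knave) says "Sam and I are different types" - this is FALSE (a lie) because Eve is a knave and Sam is a knave.
- Sam (knave) says "Either Carol or Eve is a knight, but not both" - this is FALSE (a lie) because Carol is a knave and Eve is a knave.
- Carol (knave) says "Grace and I are the same type" - this is FALSE (a lie) because Carol is a knave and Grace is a knight.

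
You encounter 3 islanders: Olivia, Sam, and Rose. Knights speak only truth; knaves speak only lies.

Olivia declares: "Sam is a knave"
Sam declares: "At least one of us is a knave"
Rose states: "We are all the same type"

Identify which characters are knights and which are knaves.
Olivia is a knave.
Sam is a knight.
Rose is a knave.

Verification:
- Olivia (knave) says "Sam is a knave" - this is FALSE (a lie) because Sam is a knight.
- Sam (knight) says "At least one of us is a knave" - this is TRUE because Olivia and Rose are knaves.
- Rose (knave) says "We are all the same type" - this is FALSE (a lie) because Sam is a knight and Olivia and Rose are knaves.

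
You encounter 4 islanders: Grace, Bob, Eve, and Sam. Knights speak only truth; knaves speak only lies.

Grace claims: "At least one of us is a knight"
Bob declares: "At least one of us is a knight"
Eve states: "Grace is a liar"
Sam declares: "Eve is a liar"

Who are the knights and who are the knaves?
Grace is a knight.
Bob is a knight.
Eve is a knave.
Sam is a knight.

Verification:
- Grace (knight) says "At least one of us is a knight" - this is TRUE because Grace, Bob, and Sam are knights.
- Bob (knight) says "At least one of us is a knight" - this is TRUE because Grace, Bob, and Sam are knights.
- Eve (knave) says "Grace is a liar" - this is FALSE (a lie) because Grace is a knight.
- Sam (knight) says "Eve is a liar" - this is TRUE because Eve is a knave.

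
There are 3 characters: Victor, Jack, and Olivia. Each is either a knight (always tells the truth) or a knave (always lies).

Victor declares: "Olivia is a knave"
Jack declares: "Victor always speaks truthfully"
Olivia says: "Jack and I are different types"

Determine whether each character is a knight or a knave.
Victor is a knave.
Jack is a knave.
Olivia is a knight.

Verification:
- Victor (knave) says "Olivia is a knave" - this is FALSE (a lie) because Olivia is a knight.
- Jack (knave) says "Victor always speaks truthfully" - this is FALSE (a lie) because Victor is a knave.
- Olivia (knight) says "Jack and I are different types" - this is TRUE because Olivia is a knight and Jack is a knave.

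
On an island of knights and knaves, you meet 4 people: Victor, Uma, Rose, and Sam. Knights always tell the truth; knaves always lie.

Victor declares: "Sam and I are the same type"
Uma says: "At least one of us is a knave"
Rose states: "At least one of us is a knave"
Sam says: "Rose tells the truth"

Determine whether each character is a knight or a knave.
Victor is a knave.
Uma is a knight.
Rose is a knight.
Sam is a knight.

Verification:
- Victor (knave) says "Sam and I are the same type" - this is FALSE (a lie) because Victor is a knave and Sam is a knight.
- Uma (knight) says "At least one of us is a knave" - this is TRUE because Victor is a knave.
- Rose (knight) says "At least one of us is a knave" - this is TRUE because Victor is a knave.
- Sam (knight) says "Rose tells the truth" - this is TRUE because Rose is a knight.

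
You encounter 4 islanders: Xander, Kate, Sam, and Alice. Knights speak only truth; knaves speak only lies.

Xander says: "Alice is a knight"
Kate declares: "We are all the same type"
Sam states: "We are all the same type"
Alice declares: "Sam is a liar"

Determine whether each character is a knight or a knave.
Xander is a knight.
Kate is a knave.
Sam is a knave.
Alice is a knight.

Verification:
- Xander (knight) says "Alice is a knight" - this is TRUE because Alice is a knight.
- Kate (knave) says "We are all the same type" - this is FALSE (a lie) because Xander and Alice are knights and Kate and Sam are knaves.
- Sam (knave) says "We are all the same type" - this is FALSE (a lie) because Xander and Alice are knights and Kate and Sam are knaves.
- Alice (knight) says "Sam is a liar" - this is TRUE because Sam is a knave.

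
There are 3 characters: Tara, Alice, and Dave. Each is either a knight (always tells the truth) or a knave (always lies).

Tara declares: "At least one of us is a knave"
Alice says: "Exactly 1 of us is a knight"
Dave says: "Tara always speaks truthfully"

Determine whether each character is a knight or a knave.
Tara is a knight.
Alice is a knave.
Dave is a knight.

Verification:
- Tara (knight) says "At least one of us is a knave" - this is TRUE because Alice is a knave.
- Alice (knave) says "Exactly 1 of us is a knight" - this is FALSE (a lie) because there are 2 knights.
- Dave (knight) says "Tara always speaks truthfully" - this is TRUE because Tara is a knight.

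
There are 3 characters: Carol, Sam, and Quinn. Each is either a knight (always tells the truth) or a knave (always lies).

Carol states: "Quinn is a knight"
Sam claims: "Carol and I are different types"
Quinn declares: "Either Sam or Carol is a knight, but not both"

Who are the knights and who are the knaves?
Carol is a knave.
Sam is a knave.
Quinn is a knave.

Verification:
- Carol (knave) says "Quinn is a knight" - this is FALSE (a lie) because Quinn is a knave.
- Sam (knave) says "Carol and I are different types" - this is FALSE (a lie) because Sam is a knave and Carol is a knave.
- Quinn (knave) says "Either Sam or Carol is a knight, but not both" - this is FALSE (a lie) because Sam is a knave and Carol is a knave.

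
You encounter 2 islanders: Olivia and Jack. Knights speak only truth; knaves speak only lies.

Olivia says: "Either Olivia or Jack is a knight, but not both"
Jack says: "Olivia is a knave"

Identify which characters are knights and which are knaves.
Olivia is a knight.
Jack is a knave.

Verification:
- Olivia (knight) says "Either Olivia or Jack is a knight, but not both" - this is TRUE because Olivia is a knight and Jack is a knave.
- Jack (knave) says "Olivia is a knave" - this is FALSE (a lie) because Olivia is a knight.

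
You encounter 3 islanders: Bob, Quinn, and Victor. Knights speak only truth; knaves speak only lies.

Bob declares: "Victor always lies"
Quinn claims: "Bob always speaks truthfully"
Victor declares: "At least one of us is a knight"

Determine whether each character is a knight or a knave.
Bob is a knave.
Quinn is a knave.
Victor is a knight.

Verification:
- Bob (knave) says "Victor always lies" - this is FALSE (a lie) because Victor is a knight.
- Quinn (knave) says "Bob always speaks truthfully" - this is FALSE (a lie) because Bob is a knave.
- Victor (knight) says "At least one of us is a knight" - this is TRUE because Victor is a knight.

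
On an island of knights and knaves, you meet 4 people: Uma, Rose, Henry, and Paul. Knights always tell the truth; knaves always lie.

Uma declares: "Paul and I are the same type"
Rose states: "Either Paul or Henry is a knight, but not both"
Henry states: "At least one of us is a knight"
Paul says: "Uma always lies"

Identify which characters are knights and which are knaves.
Uma is a knave.
Rose is a knave.
Henry is a knight.
Paul is a knight.

Verification:
- Uma (knave) says "Paul and I are the same type" - this is FALSE (a lie) because Uma is a knave and Paul is a knight.
- Rose (knave) says "Either Paul or Henry is a knight, but not both" - this is FALSE (a lie) because Paul is a knight and Henry is a knight.
- Henry (knight) says "At least one of us is a knight" - this is TRUE because Henry and Paul are knights.
- Paul (knight) says "Uma always lies" - this is TRUE because Uma is a knave.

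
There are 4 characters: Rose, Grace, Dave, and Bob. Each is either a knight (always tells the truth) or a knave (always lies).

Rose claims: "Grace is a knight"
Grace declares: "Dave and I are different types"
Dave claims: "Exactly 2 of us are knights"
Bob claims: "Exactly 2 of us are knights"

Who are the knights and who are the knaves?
Rose is a knave.
Grace is a knave.
Dave is a knave.
Bob is a knave.

Verification:
- Rose (knave) says "Grace is a knight" - this is FALSE (a lie) because Grace is a knave.
- Grace (knave) says "Dave and I are different types" - this is FALSE (a lie) because Grace is a knave and Dave is a knave.
- Dave (knave) says "Exactly 2 of us are knights" - this is FALSE (a lie) because there are 0 knights.
- Bob (knave) says "Exactly 2 of us are knights" - this is FALSE (a lie) because there are 0 knights.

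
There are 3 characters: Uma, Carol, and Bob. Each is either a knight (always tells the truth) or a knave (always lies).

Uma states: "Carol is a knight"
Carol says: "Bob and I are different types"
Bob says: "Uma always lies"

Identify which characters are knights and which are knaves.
Uma is a knight.
Carol is a knight.
Bob is a knave.

Verification:
- Uma (knight) says "Carol is a knight" - this is TRUE because Carol is a knight.
- Carol (knight) says "Bob and I are different types" - this is TRUE because Carol is a knight and Bob is a knave.
- Bob (knave) says "Uma always lies" - this is FALSE (a lie) because Uma is a knight.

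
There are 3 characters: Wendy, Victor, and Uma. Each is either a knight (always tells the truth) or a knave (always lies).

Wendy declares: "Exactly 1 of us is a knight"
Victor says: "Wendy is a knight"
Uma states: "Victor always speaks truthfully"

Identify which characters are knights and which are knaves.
Wendy is a knave.
Victor is a knave.
Uma is a knave.

Verification:
- Wendy (knave) says "Exactly 1 of us is a knight" - this is FALSE (a lie) because there are 0 knights.
- Victor (knave) says "Wendy is a knight" - this is FALSE (a lie) because Wendy is a knave.
- Uma (knave) says "Victor always speaks truthfully" - this is FALSE (a lie) because Victor is a knave.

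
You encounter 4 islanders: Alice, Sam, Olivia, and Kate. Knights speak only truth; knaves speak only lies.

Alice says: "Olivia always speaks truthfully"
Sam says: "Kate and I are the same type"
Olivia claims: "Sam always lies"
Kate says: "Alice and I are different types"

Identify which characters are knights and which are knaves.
Alice is a knave.
Sam is a knight.
Olivia is a knave.
Kate is a knight.

Verification:
- Alice (knave) says "Olivia always speaks truthfully" - this is FALSE (a lie) because Olivia is a knave.
- Sam (knight) says "Kate and I are the same type" - this is TRUE because Sam is a knight and Kate is a knight.
- Olivia (knave) says "Sam always lies" - this is FALSE (a lie) because Sam is a knight.
- Kate (knight) says "Alice and I are different types" - this is TRUE because Kate is a knight and Alice is a knave.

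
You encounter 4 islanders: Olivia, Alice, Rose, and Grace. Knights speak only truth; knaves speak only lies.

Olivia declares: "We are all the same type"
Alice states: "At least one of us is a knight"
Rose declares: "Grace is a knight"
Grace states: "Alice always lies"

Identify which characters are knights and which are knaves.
Olivia is a knave.
Alice is a knight.
Rose is a knave.
Grace is a knave.

Verification:
- Olivia (knave) says "We are all the same type" - this is FALSE (a lie) because Alice is a knight and Olivia, Rose, and Grace are knaves.
- Alice (knight) says "At least one of us is a knight" - this is TRUE because Alice is a knight.
- Rose (knave) says "Grace is a knight" - this is FALSE (a lie) because Grace is a knave.
- Grace (knave) says "Alice always lies" - this is FALSE (a lie) because Alice is a knight.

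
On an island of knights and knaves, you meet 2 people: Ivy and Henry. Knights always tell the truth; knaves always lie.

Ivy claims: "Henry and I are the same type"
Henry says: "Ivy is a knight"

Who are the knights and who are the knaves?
Ivy is a knight.
Henry is a knight.

Verification:
- Ivy (knight) says "Henry and I are the same type" - this is TRUE because Ivy is a knight and Henry is a knight.
- Henry (knight) says "Ivy is a knight" - this is TRUE because Ivy is a knight.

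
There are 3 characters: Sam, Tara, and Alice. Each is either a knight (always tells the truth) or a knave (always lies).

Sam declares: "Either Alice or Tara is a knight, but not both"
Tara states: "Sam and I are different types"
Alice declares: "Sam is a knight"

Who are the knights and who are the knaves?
Sam is a knave.
Tara is a knave.
Alice is a knave.

Verification:
- Sam (knave) says "Either Alice or Tara is a knight, but not both" - this is FALSE (a lie) because Alice is a knave and Tara is a knave.
- Tara (knave) says "Sam and I are different types" - this is FALSE (a lie) because Tara is a knave and Sam is a knave.
- Alice (knave) says "Sam is a knight" - this is FALSE (a lie) because Sam is a knave.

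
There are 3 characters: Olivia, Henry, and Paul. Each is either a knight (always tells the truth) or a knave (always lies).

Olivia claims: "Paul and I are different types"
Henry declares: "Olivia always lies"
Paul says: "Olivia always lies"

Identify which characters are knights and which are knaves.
Olivia is a knight.
Henry is a knave.
Paul is a knave.

Verification:
- Olivia (knight) says "Paul and I are different types" - this is TRUE because Olivia is a knight and Paul is a knave.
- Henry (knave) says "Olivia always lies" - this is FALSE (a lie) because Olivia is a knight.
- Paul (knave) says "Olivia always lies" - this is FALSE (a lie) because Olivia is a knight.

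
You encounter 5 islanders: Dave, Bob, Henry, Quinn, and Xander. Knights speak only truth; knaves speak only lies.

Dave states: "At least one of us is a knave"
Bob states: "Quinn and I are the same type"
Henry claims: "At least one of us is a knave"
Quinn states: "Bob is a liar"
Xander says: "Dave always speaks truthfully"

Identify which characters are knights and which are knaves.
Dave is a knight.
Bob is a knave.
Henry is a knight.
Quinn is a knight.
Xander is a knight.

Verification:
- Dave (knight) says "At least one of us is a knave" - this is TRUE because Bob is a knave.
- Bob (knave) says "Quinn and I are the same type" - this is FALSE (a lie) because Bob is a knave and Quinn is a knight.
- Henry (knight) says "At least one of us is a knave" - this is TRUE because Bob is a knave.
- Quinn (knight) says "Bob is a liar" - this is TRUE because Bob is a knave.
- Xander (knight) says "Dave always speaks truthfully" - this is TRUE because Dave is a knight.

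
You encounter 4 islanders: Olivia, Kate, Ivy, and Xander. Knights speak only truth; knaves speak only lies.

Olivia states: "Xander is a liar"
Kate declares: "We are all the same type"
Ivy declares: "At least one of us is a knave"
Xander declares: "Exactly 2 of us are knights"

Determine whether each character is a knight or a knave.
Olivia is a knave.
Kate is a knave.
Ivy is a knight.
Xander is a knight.

Verification:
- Olivia (knave) says "Xander is a liar" - this is FALSE (a lie) because Xander is a knight.
- Kate (knave) says "We are all the same type" - this is FALSE (a lie) because Ivy and Xander are knights and Olivia and Kate are knaves.
- Ivy (knight) says "At least one of us is a knave" - this is TRUE because Olivia and Kate are knaves.
- Xander (knight) says "Exactly 2 of us are knights" - this is TRUE because there are 2 knights.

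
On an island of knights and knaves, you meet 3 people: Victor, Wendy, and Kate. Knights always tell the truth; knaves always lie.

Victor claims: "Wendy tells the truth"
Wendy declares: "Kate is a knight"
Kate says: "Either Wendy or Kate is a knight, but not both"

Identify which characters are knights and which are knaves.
Victor is a knave.
Wendy is a knave.
Kate is a knave.

Verification:
- Victor (knave) says "Wendy tells the truth" - this is FALSE (a lie) because Wendy is a knave.
- Wendy (knave) says "Kate is a knight" - this is FALSE (a lie) because Kate is a knave.
- Kate (knave) says "Either Wendy or Kate is a knight, but not both" - this is FALSE (a lie) because Wendy is a knave and Kate is a knave.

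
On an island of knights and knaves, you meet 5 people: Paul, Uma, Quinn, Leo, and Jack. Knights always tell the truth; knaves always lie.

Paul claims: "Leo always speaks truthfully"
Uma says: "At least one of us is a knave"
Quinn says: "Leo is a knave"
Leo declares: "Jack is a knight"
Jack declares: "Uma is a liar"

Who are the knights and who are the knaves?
Paul is a knave.
Uma is a knight.
Quinn is a knight.
Leo is a knave.
Jack is a knave.

Verification:
- Paul (knave) says "Leo always speaks truthfully" - this is FALSE (a lie) because Leo is a knave.
- Uma (knight) says "At least one of us is a knave" - this is TRUE because Paul, Leo, and Jack are knaves.
- Quinn (knight) says "Leo is a knave" - this is TRUE because Leo is a knave.
- Leo (knave) says "Jack is a knight" - this is FALSE (a lie) because Jack is a knave.
- Jack (knave) says "Uma is a liar" - this is FALSE (a lie) because Uma is a knight.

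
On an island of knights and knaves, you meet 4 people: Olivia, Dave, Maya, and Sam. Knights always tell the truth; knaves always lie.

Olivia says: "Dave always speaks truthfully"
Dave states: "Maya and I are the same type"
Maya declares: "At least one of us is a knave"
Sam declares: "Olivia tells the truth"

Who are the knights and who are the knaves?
Olivia is a knave.
Dave is a knave.
Maya is a knight.
Sam is a knave.

Verification:
- Olivia (knave) says "Dave always speaks truthfully" - this is FALSE (a lie) because Dave is a knave.
- Dave (knave) says "Maya and I are the same type" - this is FALSE (a lie) because Dave is a knave and Maya is a knight.
- Maya (knight) says "At least one of us is a knave" - this is TRUE because Olivia, Dave, and Sam are knaves.
- Sam (knave) says "Olivia tells the truth" - this is FALSE (a lie) because Olivia is a knave.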